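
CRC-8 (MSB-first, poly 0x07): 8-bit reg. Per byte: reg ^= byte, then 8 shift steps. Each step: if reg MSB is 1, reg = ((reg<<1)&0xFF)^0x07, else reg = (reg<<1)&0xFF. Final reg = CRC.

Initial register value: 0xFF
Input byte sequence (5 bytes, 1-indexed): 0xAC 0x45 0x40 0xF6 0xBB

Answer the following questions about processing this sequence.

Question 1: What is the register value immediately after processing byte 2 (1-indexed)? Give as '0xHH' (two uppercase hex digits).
Answer: 0xEF

Derivation:
After byte 1 (0xAC): reg=0xBE
After byte 2 (0x45): reg=0xEF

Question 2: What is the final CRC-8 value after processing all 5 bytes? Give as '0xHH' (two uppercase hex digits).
After byte 1 (0xAC): reg=0xBE
After byte 2 (0x45): reg=0xEF
After byte 3 (0x40): reg=0x44
After byte 4 (0xF6): reg=0x17
After byte 5 (0xBB): reg=0x4D

Answer: 0x4D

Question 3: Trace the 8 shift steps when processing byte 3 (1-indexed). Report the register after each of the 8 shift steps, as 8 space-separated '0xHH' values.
After byte 1 (0xAC): reg=0xBE
After byte 2 (0x45): reg=0xEF
Register before byte 3: 0xEF
After XOR with byte 0x40: 0xAF

Answer: 0x59 0xB2 0x63 0xC6 0x8B 0x11 0x22 0x44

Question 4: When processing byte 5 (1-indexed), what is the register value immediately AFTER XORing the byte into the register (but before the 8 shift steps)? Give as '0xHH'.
Register before byte 5: 0x17
Byte 5: 0xBB
0x17 XOR 0xBB = 0xAC

Answer: 0xAC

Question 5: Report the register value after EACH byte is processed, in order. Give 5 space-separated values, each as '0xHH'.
0xBE 0xEF 0x44 0x17 0x4D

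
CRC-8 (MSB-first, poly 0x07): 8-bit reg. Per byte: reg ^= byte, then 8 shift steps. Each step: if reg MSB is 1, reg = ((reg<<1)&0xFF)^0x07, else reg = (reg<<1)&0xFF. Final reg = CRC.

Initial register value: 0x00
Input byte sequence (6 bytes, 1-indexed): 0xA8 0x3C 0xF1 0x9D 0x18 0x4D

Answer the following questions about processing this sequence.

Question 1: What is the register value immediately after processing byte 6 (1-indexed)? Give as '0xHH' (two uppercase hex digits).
Answer: 0x6E

Derivation:
After byte 1 (0xA8): reg=0x51
After byte 2 (0x3C): reg=0x04
After byte 3 (0xF1): reg=0xC5
After byte 4 (0x9D): reg=0x8F
After byte 5 (0x18): reg=0xEC
After byte 6 (0x4D): reg=0x6E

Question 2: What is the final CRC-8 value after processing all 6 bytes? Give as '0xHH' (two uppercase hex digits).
Answer: 0x6E

Derivation:
After byte 1 (0xA8): reg=0x51
After byte 2 (0x3C): reg=0x04
After byte 3 (0xF1): reg=0xC5
After byte 4 (0x9D): reg=0x8F
After byte 5 (0x18): reg=0xEC
After byte 6 (0x4D): reg=0x6E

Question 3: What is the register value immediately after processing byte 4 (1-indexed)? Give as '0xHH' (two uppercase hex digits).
After byte 1 (0xA8): reg=0x51
After byte 2 (0x3C): reg=0x04
After byte 3 (0xF1): reg=0xC5
After byte 4 (0x9D): reg=0x8F

Answer: 0x8F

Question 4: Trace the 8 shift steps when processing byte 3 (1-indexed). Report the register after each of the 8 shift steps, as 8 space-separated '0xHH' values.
After byte 1 (0xA8): reg=0x51
After byte 2 (0x3C): reg=0x04
Register before byte 3: 0x04
After XOR with byte 0xF1: 0xF5

Answer: 0xED 0xDD 0xBD 0x7D 0xFA 0xF3 0xE1 0xC5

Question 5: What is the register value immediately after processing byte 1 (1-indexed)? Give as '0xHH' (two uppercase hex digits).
After byte 1 (0xA8): reg=0x51

Answer: 0x51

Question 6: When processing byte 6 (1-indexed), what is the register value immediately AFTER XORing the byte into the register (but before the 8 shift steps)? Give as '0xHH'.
Answer: 0xA1

Derivation:
Register before byte 6: 0xEC
Byte 6: 0x4D
0xEC XOR 0x4D = 0xA1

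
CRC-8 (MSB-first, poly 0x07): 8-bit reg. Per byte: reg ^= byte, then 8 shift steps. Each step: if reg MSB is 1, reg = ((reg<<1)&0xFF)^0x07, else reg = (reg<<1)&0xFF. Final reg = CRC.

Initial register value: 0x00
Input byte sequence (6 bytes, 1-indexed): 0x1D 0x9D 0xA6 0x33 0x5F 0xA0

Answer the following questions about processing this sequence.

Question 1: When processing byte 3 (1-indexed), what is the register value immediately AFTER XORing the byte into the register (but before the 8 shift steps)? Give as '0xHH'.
Answer: 0xC2

Derivation:
Register before byte 3: 0x64
Byte 3: 0xA6
0x64 XOR 0xA6 = 0xC2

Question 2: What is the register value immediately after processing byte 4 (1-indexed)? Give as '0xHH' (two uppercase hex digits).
Answer: 0x5E

Derivation:
After byte 1 (0x1D): reg=0x53
After byte 2 (0x9D): reg=0x64
After byte 3 (0xA6): reg=0x40
After byte 4 (0x33): reg=0x5E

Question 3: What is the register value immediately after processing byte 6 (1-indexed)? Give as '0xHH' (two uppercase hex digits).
After byte 1 (0x1D): reg=0x53
After byte 2 (0x9D): reg=0x64
After byte 3 (0xA6): reg=0x40
After byte 4 (0x33): reg=0x5E
After byte 5 (0x5F): reg=0x07
After byte 6 (0xA0): reg=0x7C

Answer: 0x7C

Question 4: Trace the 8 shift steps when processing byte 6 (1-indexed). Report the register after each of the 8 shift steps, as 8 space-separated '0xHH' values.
After byte 1 (0x1D): reg=0x53
After byte 2 (0x9D): reg=0x64
After byte 3 (0xA6): reg=0x40
After byte 4 (0x33): reg=0x5E
After byte 5 (0x5F): reg=0x07
Register before byte 6: 0x07
After XOR with byte 0xA0: 0xA7

Answer: 0x49 0x92 0x23 0x46 0x8C 0x1F 0x3E 0x7C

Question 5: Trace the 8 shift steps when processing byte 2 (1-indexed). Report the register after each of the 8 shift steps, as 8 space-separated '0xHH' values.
After byte 1 (0x1D): reg=0x53
Register before byte 2: 0x53
After XOR with byte 0x9D: 0xCE

Answer: 0x9B 0x31 0x62 0xC4 0x8F 0x19 0x32 0x64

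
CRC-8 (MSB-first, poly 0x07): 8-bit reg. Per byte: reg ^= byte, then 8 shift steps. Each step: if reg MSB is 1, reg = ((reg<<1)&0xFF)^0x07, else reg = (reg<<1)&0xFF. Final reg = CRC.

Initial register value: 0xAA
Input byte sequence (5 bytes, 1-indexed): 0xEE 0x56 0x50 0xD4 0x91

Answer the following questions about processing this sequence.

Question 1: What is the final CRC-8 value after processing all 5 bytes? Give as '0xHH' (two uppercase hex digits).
Answer: 0xFB

Derivation:
After byte 1 (0xEE): reg=0xDB
After byte 2 (0x56): reg=0xAA
After byte 3 (0x50): reg=0xE8
After byte 4 (0xD4): reg=0xB4
After byte 5 (0x91): reg=0xFB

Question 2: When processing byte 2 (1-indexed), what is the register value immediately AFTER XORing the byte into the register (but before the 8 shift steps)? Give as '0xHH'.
Answer: 0x8D

Derivation:
Register before byte 2: 0xDB
Byte 2: 0x56
0xDB XOR 0x56 = 0x8D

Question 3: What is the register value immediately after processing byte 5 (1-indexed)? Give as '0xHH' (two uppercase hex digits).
Answer: 0xFB

Derivation:
After byte 1 (0xEE): reg=0xDB
After byte 2 (0x56): reg=0xAA
After byte 3 (0x50): reg=0xE8
After byte 4 (0xD4): reg=0xB4
After byte 5 (0x91): reg=0xFB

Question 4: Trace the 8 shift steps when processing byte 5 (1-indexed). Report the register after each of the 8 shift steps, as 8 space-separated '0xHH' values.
After byte 1 (0xEE): reg=0xDB
After byte 2 (0x56): reg=0xAA
After byte 3 (0x50): reg=0xE8
After byte 4 (0xD4): reg=0xB4
Register before byte 5: 0xB4
After XOR with byte 0x91: 0x25

Answer: 0x4A 0x94 0x2F 0x5E 0xBC 0x7F 0xFE 0xFB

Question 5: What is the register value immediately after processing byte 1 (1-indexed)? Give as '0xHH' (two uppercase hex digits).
Answer: 0xDB

Derivation:
After byte 1 (0xEE): reg=0xDB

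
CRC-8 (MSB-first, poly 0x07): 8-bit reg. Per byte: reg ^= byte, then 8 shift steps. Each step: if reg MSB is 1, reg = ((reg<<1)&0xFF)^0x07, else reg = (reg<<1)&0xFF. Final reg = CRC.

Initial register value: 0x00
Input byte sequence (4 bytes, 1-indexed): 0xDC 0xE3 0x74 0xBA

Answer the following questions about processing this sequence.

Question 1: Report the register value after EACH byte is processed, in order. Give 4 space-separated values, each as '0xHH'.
0x1A 0xE1 0xE2 0x8F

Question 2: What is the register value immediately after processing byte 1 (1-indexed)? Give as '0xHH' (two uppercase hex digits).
After byte 1 (0xDC): reg=0x1A

Answer: 0x1A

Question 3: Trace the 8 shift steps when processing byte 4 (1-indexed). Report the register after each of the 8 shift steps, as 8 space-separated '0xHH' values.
After byte 1 (0xDC): reg=0x1A
After byte 2 (0xE3): reg=0xE1
After byte 3 (0x74): reg=0xE2
Register before byte 4: 0xE2
After XOR with byte 0xBA: 0x58

Answer: 0xB0 0x67 0xCE 0x9B 0x31 0x62 0xC4 0x8F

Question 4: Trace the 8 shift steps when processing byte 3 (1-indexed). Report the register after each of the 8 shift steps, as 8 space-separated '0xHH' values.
After byte 1 (0xDC): reg=0x1A
After byte 2 (0xE3): reg=0xE1
Register before byte 3: 0xE1
After XOR with byte 0x74: 0x95

Answer: 0x2D 0x5A 0xB4 0x6F 0xDE 0xBB 0x71 0xE2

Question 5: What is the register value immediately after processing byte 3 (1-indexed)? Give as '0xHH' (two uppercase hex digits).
Answer: 0xE2

Derivation:
After byte 1 (0xDC): reg=0x1A
After byte 2 (0xE3): reg=0xE1
After byte 3 (0x74): reg=0xE2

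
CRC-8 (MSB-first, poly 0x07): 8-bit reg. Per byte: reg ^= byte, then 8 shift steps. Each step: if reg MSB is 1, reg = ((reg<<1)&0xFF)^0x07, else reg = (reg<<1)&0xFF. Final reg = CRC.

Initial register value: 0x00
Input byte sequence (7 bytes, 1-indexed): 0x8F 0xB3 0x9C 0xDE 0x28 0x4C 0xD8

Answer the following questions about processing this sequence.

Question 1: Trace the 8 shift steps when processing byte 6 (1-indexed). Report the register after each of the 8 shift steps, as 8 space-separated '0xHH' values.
Answer: 0x5B 0xB6 0x6B 0xD6 0xAB 0x51 0xA2 0x43

Derivation:
After byte 1 (0x8F): reg=0xA4
After byte 2 (0xB3): reg=0x65
After byte 3 (0x9C): reg=0xE1
After byte 4 (0xDE): reg=0xBD
After byte 5 (0x28): reg=0xE2
Register before byte 6: 0xE2
After XOR with byte 0x4C: 0xAE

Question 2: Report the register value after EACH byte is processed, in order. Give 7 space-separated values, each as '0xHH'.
0xA4 0x65 0xE1 0xBD 0xE2 0x43 0xC8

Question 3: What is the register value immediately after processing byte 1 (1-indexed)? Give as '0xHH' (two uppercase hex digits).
Answer: 0xA4

Derivation:
After byte 1 (0x8F): reg=0xA4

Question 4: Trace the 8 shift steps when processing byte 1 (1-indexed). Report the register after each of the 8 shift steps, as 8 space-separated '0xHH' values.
Register before byte 1: 0x00
After XOR with byte 0x8F: 0x8F

Answer: 0x19 0x32 0x64 0xC8 0x97 0x29 0x52 0xA4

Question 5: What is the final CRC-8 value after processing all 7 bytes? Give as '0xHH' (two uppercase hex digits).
After byte 1 (0x8F): reg=0xA4
After byte 2 (0xB3): reg=0x65
After byte 3 (0x9C): reg=0xE1
After byte 4 (0xDE): reg=0xBD
After byte 5 (0x28): reg=0xE2
After byte 6 (0x4C): reg=0x43
After byte 7 (0xD8): reg=0xC8

Answer: 0xC8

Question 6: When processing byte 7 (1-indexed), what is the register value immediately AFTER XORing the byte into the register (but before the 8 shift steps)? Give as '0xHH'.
Register before byte 7: 0x43
Byte 7: 0xD8
0x43 XOR 0xD8 = 0x9B

Answer: 0x9B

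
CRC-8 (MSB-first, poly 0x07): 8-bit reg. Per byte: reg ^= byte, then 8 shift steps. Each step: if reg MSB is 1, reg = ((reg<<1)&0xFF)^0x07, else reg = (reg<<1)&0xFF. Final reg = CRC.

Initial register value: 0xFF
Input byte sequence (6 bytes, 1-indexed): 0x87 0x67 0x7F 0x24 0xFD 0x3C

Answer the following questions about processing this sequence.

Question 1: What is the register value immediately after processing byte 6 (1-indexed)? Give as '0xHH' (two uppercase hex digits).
Answer: 0x58

Derivation:
After byte 1 (0x87): reg=0x6F
After byte 2 (0x67): reg=0x38
After byte 3 (0x7F): reg=0xD2
After byte 4 (0x24): reg=0xCC
After byte 5 (0xFD): reg=0x97
After byte 6 (0x3C): reg=0x58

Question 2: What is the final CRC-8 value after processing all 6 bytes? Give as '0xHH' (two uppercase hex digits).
Answer: 0x58

Derivation:
After byte 1 (0x87): reg=0x6F
After byte 2 (0x67): reg=0x38
After byte 3 (0x7F): reg=0xD2
After byte 4 (0x24): reg=0xCC
After byte 5 (0xFD): reg=0x97
After byte 6 (0x3C): reg=0x58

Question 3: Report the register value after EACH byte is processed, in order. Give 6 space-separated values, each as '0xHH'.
0x6F 0x38 0xD2 0xCC 0x97 0x58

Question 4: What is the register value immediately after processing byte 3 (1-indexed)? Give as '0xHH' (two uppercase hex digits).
Answer: 0xD2

Derivation:
After byte 1 (0x87): reg=0x6F
After byte 2 (0x67): reg=0x38
After byte 3 (0x7F): reg=0xD2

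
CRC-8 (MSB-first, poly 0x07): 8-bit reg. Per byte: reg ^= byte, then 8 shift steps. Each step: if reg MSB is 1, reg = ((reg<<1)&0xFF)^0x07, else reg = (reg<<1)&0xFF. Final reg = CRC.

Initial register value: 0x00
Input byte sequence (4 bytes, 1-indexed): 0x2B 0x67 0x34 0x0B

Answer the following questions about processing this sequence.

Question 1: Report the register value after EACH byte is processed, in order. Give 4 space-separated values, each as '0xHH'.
0xD1 0x0B 0xBD 0x0B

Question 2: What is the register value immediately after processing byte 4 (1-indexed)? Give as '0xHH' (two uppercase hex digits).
Answer: 0x0B

Derivation:
After byte 1 (0x2B): reg=0xD1
After byte 2 (0x67): reg=0x0B
After byte 3 (0x34): reg=0xBD
After byte 4 (0x0B): reg=0x0B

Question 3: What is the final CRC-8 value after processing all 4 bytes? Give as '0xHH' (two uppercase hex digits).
Answer: 0x0B

Derivation:
After byte 1 (0x2B): reg=0xD1
After byte 2 (0x67): reg=0x0B
After byte 3 (0x34): reg=0xBD
After byte 4 (0x0B): reg=0x0B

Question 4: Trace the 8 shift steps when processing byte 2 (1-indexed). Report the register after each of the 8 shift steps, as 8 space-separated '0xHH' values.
Answer: 0x6B 0xD6 0xAB 0x51 0xA2 0x43 0x86 0x0B

Derivation:
After byte 1 (0x2B): reg=0xD1
Register before byte 2: 0xD1
After XOR with byte 0x67: 0xB6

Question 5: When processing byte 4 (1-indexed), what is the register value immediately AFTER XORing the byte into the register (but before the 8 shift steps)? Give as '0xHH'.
Answer: 0xB6

Derivation:
Register before byte 4: 0xBD
Byte 4: 0x0B
0xBD XOR 0x0B = 0xB6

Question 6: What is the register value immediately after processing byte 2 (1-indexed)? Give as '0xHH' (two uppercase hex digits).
Answer: 0x0B

Derivation:
After byte 1 (0x2B): reg=0xD1
After byte 2 (0x67): reg=0x0B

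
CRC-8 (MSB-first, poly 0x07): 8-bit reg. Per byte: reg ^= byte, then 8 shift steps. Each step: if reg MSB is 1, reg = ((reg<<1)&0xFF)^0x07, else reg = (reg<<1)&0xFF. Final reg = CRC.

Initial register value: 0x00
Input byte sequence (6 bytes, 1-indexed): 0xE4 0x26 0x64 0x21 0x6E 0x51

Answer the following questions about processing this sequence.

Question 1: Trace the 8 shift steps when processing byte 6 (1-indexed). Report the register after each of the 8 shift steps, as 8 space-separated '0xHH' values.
After byte 1 (0xE4): reg=0xB2
After byte 2 (0x26): reg=0xE5
After byte 3 (0x64): reg=0x8E
After byte 4 (0x21): reg=0x44
After byte 5 (0x6E): reg=0xD6
Register before byte 6: 0xD6
After XOR with byte 0x51: 0x87

Answer: 0x09 0x12 0x24 0x48 0x90 0x27 0x4E 0x9C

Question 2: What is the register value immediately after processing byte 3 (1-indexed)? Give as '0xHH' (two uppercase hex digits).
After byte 1 (0xE4): reg=0xB2
After byte 2 (0x26): reg=0xE5
After byte 3 (0x64): reg=0x8E

Answer: 0x8E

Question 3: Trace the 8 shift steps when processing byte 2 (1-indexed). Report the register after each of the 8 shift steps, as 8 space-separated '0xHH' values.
After byte 1 (0xE4): reg=0xB2
Register before byte 2: 0xB2
After XOR with byte 0x26: 0x94

Answer: 0x2F 0x5E 0xBC 0x7F 0xFE 0xFB 0xF1 0xE5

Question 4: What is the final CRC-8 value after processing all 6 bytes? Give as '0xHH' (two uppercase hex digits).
Answer: 0x9C

Derivation:
After byte 1 (0xE4): reg=0xB2
After byte 2 (0x26): reg=0xE5
After byte 3 (0x64): reg=0x8E
After byte 4 (0x21): reg=0x44
After byte 5 (0x6E): reg=0xD6
After byte 6 (0x51): reg=0x9C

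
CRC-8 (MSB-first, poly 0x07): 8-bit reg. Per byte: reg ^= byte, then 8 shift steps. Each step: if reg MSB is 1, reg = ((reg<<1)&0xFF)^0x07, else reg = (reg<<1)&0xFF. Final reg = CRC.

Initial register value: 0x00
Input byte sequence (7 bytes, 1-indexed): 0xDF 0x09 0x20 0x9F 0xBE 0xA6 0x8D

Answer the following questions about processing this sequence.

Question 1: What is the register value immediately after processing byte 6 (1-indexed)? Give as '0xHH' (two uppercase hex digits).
After byte 1 (0xDF): reg=0x13
After byte 2 (0x09): reg=0x46
After byte 3 (0x20): reg=0x35
After byte 4 (0x9F): reg=0x5F
After byte 5 (0xBE): reg=0xA9
After byte 6 (0xA6): reg=0x2D

Answer: 0x2D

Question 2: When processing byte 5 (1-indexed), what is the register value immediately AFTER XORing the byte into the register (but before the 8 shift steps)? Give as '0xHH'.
Answer: 0xE1

Derivation:
Register before byte 5: 0x5F
Byte 5: 0xBE
0x5F XOR 0xBE = 0xE1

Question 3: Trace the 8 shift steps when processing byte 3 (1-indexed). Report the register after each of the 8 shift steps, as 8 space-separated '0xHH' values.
Answer: 0xCC 0x9F 0x39 0x72 0xE4 0xCF 0x99 0x35

Derivation:
After byte 1 (0xDF): reg=0x13
After byte 2 (0x09): reg=0x46
Register before byte 3: 0x46
After XOR with byte 0x20: 0x66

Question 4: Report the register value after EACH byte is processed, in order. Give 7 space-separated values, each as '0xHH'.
0x13 0x46 0x35 0x5F 0xA9 0x2D 0x69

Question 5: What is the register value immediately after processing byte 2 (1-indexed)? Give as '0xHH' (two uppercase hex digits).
After byte 1 (0xDF): reg=0x13
After byte 2 (0x09): reg=0x46

Answer: 0x46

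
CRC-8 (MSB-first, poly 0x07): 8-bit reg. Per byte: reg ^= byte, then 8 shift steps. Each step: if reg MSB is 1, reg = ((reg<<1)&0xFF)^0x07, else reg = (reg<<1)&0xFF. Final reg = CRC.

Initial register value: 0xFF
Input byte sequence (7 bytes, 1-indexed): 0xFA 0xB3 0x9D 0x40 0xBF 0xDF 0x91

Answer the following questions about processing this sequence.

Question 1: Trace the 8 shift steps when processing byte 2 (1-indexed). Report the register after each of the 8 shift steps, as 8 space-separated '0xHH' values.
After byte 1 (0xFA): reg=0x1B
Register before byte 2: 0x1B
After XOR with byte 0xB3: 0xA8

Answer: 0x57 0xAE 0x5B 0xB6 0x6B 0xD6 0xAB 0x51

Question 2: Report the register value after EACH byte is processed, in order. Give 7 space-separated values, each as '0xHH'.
0x1B 0x51 0x6A 0xD6 0x18 0x5B 0x78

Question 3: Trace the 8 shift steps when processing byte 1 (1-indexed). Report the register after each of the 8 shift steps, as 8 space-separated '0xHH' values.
Register before byte 1: 0xFF
After XOR with byte 0xFA: 0x05

Answer: 0x0A 0x14 0x28 0x50 0xA0 0x47 0x8E 0x1B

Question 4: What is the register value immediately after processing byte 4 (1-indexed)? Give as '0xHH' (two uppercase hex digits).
Answer: 0xD6

Derivation:
After byte 1 (0xFA): reg=0x1B
After byte 2 (0xB3): reg=0x51
After byte 3 (0x9D): reg=0x6A
After byte 4 (0x40): reg=0xD6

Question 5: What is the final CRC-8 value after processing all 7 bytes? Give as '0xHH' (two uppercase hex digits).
Answer: 0x78

Derivation:
After byte 1 (0xFA): reg=0x1B
After byte 2 (0xB3): reg=0x51
After byte 3 (0x9D): reg=0x6A
After byte 4 (0x40): reg=0xD6
After byte 5 (0xBF): reg=0x18
After byte 6 (0xDF): reg=0x5B
After byte 7 (0x91): reg=0x78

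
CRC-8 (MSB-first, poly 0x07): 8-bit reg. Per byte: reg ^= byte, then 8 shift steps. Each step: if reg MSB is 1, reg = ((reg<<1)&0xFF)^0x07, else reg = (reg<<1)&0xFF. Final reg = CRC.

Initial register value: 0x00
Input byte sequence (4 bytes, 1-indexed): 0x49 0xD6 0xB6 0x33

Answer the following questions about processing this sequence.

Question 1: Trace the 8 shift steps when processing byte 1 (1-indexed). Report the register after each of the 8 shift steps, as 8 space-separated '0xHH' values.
Answer: 0x92 0x23 0x46 0x8C 0x1F 0x3E 0x7C 0xF8

Derivation:
Register before byte 1: 0x00
After XOR with byte 0x49: 0x49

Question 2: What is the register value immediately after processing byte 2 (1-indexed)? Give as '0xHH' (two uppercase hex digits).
After byte 1 (0x49): reg=0xF8
After byte 2 (0xD6): reg=0xCA

Answer: 0xCA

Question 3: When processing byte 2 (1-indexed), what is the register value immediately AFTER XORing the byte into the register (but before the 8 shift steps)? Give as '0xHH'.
Answer: 0x2E

Derivation:
Register before byte 2: 0xF8
Byte 2: 0xD6
0xF8 XOR 0xD6 = 0x2E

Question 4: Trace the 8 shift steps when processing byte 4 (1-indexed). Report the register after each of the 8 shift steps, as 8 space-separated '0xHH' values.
Answer: 0x80 0x07 0x0E 0x1C 0x38 0x70 0xE0 0xC7

Derivation:
After byte 1 (0x49): reg=0xF8
After byte 2 (0xD6): reg=0xCA
After byte 3 (0xB6): reg=0x73
Register before byte 4: 0x73
After XOR with byte 0x33: 0x40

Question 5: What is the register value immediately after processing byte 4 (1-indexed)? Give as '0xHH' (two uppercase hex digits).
Answer: 0xC7

Derivation:
After byte 1 (0x49): reg=0xF8
After byte 2 (0xD6): reg=0xCA
After byte 3 (0xB6): reg=0x73
After byte 4 (0x33): reg=0xC7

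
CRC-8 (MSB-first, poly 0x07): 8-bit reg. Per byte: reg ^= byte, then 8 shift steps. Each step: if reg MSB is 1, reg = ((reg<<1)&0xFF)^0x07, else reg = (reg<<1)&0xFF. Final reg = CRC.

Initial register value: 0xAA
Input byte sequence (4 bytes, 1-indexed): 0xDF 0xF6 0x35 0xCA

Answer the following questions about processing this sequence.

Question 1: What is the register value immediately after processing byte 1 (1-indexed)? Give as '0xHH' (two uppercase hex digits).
Answer: 0x4C

Derivation:
After byte 1 (0xDF): reg=0x4C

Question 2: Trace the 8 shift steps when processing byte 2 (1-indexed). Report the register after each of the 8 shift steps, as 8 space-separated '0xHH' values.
After byte 1 (0xDF): reg=0x4C
Register before byte 2: 0x4C
After XOR with byte 0xF6: 0xBA

Answer: 0x73 0xE6 0xCB 0x91 0x25 0x4A 0x94 0x2F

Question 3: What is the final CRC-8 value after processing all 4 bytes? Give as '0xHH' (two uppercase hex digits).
After byte 1 (0xDF): reg=0x4C
After byte 2 (0xF6): reg=0x2F
After byte 3 (0x35): reg=0x46
After byte 4 (0xCA): reg=0xAD

Answer: 0xAD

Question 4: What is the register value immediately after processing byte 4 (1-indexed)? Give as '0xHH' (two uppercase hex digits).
After byte 1 (0xDF): reg=0x4C
After byte 2 (0xF6): reg=0x2F
After byte 3 (0x35): reg=0x46
After byte 4 (0xCA): reg=0xAD

Answer: 0xAD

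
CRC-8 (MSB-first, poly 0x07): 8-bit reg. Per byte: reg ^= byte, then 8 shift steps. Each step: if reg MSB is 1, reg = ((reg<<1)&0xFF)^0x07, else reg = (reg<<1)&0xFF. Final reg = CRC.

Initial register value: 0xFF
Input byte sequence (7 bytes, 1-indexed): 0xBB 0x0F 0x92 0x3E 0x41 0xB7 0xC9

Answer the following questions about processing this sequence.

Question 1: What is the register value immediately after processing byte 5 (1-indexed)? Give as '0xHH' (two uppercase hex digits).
After byte 1 (0xBB): reg=0xDB
After byte 2 (0x0F): reg=0x22
After byte 3 (0x92): reg=0x19
After byte 4 (0x3E): reg=0xF5
After byte 5 (0x41): reg=0x05

Answer: 0x05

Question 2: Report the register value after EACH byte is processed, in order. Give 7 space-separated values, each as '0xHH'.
0xDB 0x22 0x19 0xF5 0x05 0x17 0x14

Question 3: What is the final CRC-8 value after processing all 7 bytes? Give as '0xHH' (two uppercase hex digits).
After byte 1 (0xBB): reg=0xDB
After byte 2 (0x0F): reg=0x22
After byte 3 (0x92): reg=0x19
After byte 4 (0x3E): reg=0xF5
After byte 5 (0x41): reg=0x05
After byte 6 (0xB7): reg=0x17
After byte 7 (0xC9): reg=0x14

Answer: 0x14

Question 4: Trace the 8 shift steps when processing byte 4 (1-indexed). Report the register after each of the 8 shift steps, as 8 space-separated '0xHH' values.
After byte 1 (0xBB): reg=0xDB
After byte 2 (0x0F): reg=0x22
After byte 3 (0x92): reg=0x19
Register before byte 4: 0x19
After XOR with byte 0x3E: 0x27

Answer: 0x4E 0x9C 0x3F 0x7E 0xFC 0xFF 0xF9 0xF5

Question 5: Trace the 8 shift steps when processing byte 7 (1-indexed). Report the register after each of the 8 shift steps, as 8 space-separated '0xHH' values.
After byte 1 (0xBB): reg=0xDB
After byte 2 (0x0F): reg=0x22
After byte 3 (0x92): reg=0x19
After byte 4 (0x3E): reg=0xF5
After byte 5 (0x41): reg=0x05
After byte 6 (0xB7): reg=0x17
Register before byte 7: 0x17
After XOR with byte 0xC9: 0xDE

Answer: 0xBB 0x71 0xE2 0xC3 0x81 0x05 0x0A 0x14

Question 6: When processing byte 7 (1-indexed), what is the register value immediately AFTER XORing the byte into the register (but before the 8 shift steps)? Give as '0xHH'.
Answer: 0xDE

Derivation:
Register before byte 7: 0x17
Byte 7: 0xC9
0x17 XOR 0xC9 = 0xDE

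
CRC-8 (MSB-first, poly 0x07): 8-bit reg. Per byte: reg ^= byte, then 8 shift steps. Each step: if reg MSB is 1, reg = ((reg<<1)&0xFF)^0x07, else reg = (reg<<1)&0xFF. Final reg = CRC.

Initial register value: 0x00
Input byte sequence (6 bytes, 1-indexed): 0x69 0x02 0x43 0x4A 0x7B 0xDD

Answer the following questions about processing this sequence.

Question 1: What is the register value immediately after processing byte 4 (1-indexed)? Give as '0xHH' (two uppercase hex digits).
Answer: 0xB0

Derivation:
After byte 1 (0x69): reg=0x18
After byte 2 (0x02): reg=0x46
After byte 3 (0x43): reg=0x1B
After byte 4 (0x4A): reg=0xB0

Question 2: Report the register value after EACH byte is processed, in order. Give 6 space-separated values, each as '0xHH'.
0x18 0x46 0x1B 0xB0 0x7F 0x67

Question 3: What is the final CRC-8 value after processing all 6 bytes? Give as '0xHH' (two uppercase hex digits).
After byte 1 (0x69): reg=0x18
After byte 2 (0x02): reg=0x46
After byte 3 (0x43): reg=0x1B
After byte 4 (0x4A): reg=0xB0
After byte 5 (0x7B): reg=0x7F
After byte 6 (0xDD): reg=0x67

Answer: 0x67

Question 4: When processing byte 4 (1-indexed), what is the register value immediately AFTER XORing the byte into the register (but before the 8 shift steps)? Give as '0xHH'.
Register before byte 4: 0x1B
Byte 4: 0x4A
0x1B XOR 0x4A = 0x51

Answer: 0x51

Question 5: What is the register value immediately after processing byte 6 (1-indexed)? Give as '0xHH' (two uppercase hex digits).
Answer: 0x67

Derivation:
After byte 1 (0x69): reg=0x18
After byte 2 (0x02): reg=0x46
After byte 3 (0x43): reg=0x1B
After byte 4 (0x4A): reg=0xB0
After byte 5 (0x7B): reg=0x7F
After byte 6 (0xDD): reg=0x67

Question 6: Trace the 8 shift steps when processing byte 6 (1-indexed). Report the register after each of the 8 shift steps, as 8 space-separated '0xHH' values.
Answer: 0x43 0x86 0x0B 0x16 0x2C 0x58 0xB0 0x67

Derivation:
After byte 1 (0x69): reg=0x18
After byte 2 (0x02): reg=0x46
After byte 3 (0x43): reg=0x1B
After byte 4 (0x4A): reg=0xB0
After byte 5 (0x7B): reg=0x7F
Register before byte 6: 0x7F
After XOR with byte 0xDD: 0xA2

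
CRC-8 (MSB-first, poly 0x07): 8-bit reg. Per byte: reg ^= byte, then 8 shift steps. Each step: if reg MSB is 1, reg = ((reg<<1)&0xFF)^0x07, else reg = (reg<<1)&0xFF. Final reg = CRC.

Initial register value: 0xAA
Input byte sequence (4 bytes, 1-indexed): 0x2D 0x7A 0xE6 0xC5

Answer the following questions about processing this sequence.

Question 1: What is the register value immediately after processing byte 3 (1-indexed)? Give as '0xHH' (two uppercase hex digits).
After byte 1 (0x2D): reg=0x9C
After byte 2 (0x7A): reg=0xBC
After byte 3 (0xE6): reg=0x81

Answer: 0x81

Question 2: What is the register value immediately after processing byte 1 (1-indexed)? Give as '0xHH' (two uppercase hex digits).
Answer: 0x9C

Derivation:
After byte 1 (0x2D): reg=0x9C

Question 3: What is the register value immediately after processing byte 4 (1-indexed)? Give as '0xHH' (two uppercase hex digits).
Answer: 0xDB

Derivation:
After byte 1 (0x2D): reg=0x9C
After byte 2 (0x7A): reg=0xBC
After byte 3 (0xE6): reg=0x81
After byte 4 (0xC5): reg=0xDB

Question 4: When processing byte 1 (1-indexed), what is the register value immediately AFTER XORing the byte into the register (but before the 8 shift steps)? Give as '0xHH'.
Register before byte 1: 0xAA
Byte 1: 0x2D
0xAA XOR 0x2D = 0x87

Answer: 0x87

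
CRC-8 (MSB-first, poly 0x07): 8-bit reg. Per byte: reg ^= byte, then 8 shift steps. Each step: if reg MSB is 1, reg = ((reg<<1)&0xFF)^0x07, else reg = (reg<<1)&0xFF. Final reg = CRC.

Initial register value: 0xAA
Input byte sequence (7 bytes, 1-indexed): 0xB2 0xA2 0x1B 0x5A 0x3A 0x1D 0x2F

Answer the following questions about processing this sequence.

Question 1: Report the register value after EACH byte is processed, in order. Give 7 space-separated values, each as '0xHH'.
0x48 0x98 0x80 0x08 0x9E 0x80 0x44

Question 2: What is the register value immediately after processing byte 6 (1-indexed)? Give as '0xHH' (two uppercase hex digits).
After byte 1 (0xB2): reg=0x48
After byte 2 (0xA2): reg=0x98
After byte 3 (0x1B): reg=0x80
After byte 4 (0x5A): reg=0x08
After byte 5 (0x3A): reg=0x9E
After byte 6 (0x1D): reg=0x80

Answer: 0x80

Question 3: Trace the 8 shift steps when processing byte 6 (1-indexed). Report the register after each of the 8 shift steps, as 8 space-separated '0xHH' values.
After byte 1 (0xB2): reg=0x48
After byte 2 (0xA2): reg=0x98
After byte 3 (0x1B): reg=0x80
After byte 4 (0x5A): reg=0x08
After byte 5 (0x3A): reg=0x9E
Register before byte 6: 0x9E
After XOR with byte 0x1D: 0x83

Answer: 0x01 0x02 0x04 0x08 0x10 0x20 0x40 0x80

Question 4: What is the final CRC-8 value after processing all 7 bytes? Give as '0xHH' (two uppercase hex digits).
Answer: 0x44

Derivation:
After byte 1 (0xB2): reg=0x48
After byte 2 (0xA2): reg=0x98
After byte 3 (0x1B): reg=0x80
After byte 4 (0x5A): reg=0x08
After byte 5 (0x3A): reg=0x9E
After byte 6 (0x1D): reg=0x80
After byte 7 (0x2F): reg=0x44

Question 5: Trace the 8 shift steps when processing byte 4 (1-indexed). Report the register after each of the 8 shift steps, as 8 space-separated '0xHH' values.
Answer: 0xB3 0x61 0xC2 0x83 0x01 0x02 0x04 0x08

Derivation:
After byte 1 (0xB2): reg=0x48
After byte 2 (0xA2): reg=0x98
After byte 3 (0x1B): reg=0x80
Register before byte 4: 0x80
After XOR with byte 0x5A: 0xDA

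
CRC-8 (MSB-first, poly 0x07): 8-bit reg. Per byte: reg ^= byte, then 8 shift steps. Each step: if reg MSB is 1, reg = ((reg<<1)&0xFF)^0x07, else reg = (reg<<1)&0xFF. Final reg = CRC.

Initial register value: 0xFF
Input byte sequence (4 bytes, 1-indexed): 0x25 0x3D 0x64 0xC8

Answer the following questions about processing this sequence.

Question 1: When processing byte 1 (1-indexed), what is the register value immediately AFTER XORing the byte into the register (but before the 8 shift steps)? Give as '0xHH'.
Register before byte 1: 0xFF
Byte 1: 0x25
0xFF XOR 0x25 = 0xDA

Answer: 0xDA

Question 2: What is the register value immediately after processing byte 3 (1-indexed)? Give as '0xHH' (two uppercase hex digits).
After byte 1 (0x25): reg=0x08
After byte 2 (0x3D): reg=0x8B
After byte 3 (0x64): reg=0x83

Answer: 0x83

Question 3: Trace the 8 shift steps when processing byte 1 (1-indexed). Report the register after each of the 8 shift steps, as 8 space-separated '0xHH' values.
Answer: 0xB3 0x61 0xC2 0x83 0x01 0x02 0x04 0x08

Derivation:
Register before byte 1: 0xFF
After XOR with byte 0x25: 0xDA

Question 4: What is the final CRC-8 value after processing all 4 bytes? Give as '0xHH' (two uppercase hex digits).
Answer: 0xF6

Derivation:
After byte 1 (0x25): reg=0x08
After byte 2 (0x3D): reg=0x8B
After byte 3 (0x64): reg=0x83
After byte 4 (0xC8): reg=0xF6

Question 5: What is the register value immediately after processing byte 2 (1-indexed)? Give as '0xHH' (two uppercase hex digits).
After byte 1 (0x25): reg=0x08
After byte 2 (0x3D): reg=0x8B

Answer: 0x8B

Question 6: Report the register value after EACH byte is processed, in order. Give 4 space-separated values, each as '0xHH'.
0x08 0x8B 0x83 0xF6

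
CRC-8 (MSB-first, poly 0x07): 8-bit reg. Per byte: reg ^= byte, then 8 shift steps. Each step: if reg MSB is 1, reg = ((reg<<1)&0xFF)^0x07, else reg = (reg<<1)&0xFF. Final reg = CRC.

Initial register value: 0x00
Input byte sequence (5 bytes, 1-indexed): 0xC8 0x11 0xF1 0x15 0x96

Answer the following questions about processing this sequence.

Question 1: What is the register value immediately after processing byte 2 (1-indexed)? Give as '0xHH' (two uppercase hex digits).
Answer: 0x32

Derivation:
After byte 1 (0xC8): reg=0x76
After byte 2 (0x11): reg=0x32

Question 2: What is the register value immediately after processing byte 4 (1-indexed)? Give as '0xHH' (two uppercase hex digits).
After byte 1 (0xC8): reg=0x76
After byte 2 (0x11): reg=0x32
After byte 3 (0xF1): reg=0x47
After byte 4 (0x15): reg=0xB9

Answer: 0xB9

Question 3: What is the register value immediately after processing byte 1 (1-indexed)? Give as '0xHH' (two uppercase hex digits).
After byte 1 (0xC8): reg=0x76

Answer: 0x76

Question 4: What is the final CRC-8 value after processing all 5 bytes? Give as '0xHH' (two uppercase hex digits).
Answer: 0xCD

Derivation:
After byte 1 (0xC8): reg=0x76
After byte 2 (0x11): reg=0x32
After byte 3 (0xF1): reg=0x47
After byte 4 (0x15): reg=0xB9
After byte 5 (0x96): reg=0xCD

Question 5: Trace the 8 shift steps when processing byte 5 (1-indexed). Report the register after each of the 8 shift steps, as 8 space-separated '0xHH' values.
Answer: 0x5E 0xBC 0x7F 0xFE 0xFB 0xF1 0xE5 0xCD

Derivation:
After byte 1 (0xC8): reg=0x76
After byte 2 (0x11): reg=0x32
After byte 3 (0xF1): reg=0x47
After byte 4 (0x15): reg=0xB9
Register before byte 5: 0xB9
After XOR with byte 0x96: 0x2F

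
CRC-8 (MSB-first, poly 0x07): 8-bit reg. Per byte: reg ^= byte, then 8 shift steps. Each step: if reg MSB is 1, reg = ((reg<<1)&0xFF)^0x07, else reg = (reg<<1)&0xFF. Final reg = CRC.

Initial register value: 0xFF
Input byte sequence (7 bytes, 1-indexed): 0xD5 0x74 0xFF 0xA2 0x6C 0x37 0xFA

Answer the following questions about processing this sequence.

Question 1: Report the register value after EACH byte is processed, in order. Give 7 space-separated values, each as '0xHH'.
0xD6 0x67 0xC1 0x2E 0xC9 0xF4 0x2A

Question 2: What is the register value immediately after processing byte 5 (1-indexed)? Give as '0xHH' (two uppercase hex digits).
After byte 1 (0xD5): reg=0xD6
After byte 2 (0x74): reg=0x67
After byte 3 (0xFF): reg=0xC1
After byte 4 (0xA2): reg=0x2E
After byte 5 (0x6C): reg=0xC9

Answer: 0xC9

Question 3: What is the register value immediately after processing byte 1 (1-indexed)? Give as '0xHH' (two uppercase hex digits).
Answer: 0xD6

Derivation:
After byte 1 (0xD5): reg=0xD6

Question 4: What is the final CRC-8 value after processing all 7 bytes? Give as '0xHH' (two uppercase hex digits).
Answer: 0x2A

Derivation:
After byte 1 (0xD5): reg=0xD6
After byte 2 (0x74): reg=0x67
After byte 3 (0xFF): reg=0xC1
After byte 4 (0xA2): reg=0x2E
After byte 5 (0x6C): reg=0xC9
After byte 6 (0x37): reg=0xF4
After byte 7 (0xFA): reg=0x2A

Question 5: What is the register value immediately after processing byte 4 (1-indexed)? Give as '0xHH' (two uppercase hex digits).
Answer: 0x2E

Derivation:
After byte 1 (0xD5): reg=0xD6
After byte 2 (0x74): reg=0x67
After byte 3 (0xFF): reg=0xC1
After byte 4 (0xA2): reg=0x2E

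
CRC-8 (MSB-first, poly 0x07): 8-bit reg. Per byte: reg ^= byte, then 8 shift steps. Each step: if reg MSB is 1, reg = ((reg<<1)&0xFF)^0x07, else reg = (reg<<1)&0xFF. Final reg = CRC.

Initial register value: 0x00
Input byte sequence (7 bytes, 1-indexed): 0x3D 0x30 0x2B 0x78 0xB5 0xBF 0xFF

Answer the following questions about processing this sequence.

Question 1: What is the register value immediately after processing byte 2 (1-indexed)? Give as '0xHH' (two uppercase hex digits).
After byte 1 (0x3D): reg=0xB3
After byte 2 (0x30): reg=0x80

Answer: 0x80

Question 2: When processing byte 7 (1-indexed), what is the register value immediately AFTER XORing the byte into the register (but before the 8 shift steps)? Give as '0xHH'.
Register before byte 7: 0x79
Byte 7: 0xFF
0x79 XOR 0xFF = 0x86

Answer: 0x86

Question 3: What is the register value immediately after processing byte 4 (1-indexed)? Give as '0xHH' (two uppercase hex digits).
Answer: 0xE0

Derivation:
After byte 1 (0x3D): reg=0xB3
After byte 2 (0x30): reg=0x80
After byte 3 (0x2B): reg=0x58
After byte 4 (0x78): reg=0xE0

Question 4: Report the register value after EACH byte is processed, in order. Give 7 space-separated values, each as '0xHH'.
0xB3 0x80 0x58 0xE0 0xAC 0x79 0x9B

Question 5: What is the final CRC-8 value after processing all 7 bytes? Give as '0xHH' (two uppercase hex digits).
After byte 1 (0x3D): reg=0xB3
After byte 2 (0x30): reg=0x80
After byte 3 (0x2B): reg=0x58
After byte 4 (0x78): reg=0xE0
After byte 5 (0xB5): reg=0xAC
After byte 6 (0xBF): reg=0x79
After byte 7 (0xFF): reg=0x9B

Answer: 0x9B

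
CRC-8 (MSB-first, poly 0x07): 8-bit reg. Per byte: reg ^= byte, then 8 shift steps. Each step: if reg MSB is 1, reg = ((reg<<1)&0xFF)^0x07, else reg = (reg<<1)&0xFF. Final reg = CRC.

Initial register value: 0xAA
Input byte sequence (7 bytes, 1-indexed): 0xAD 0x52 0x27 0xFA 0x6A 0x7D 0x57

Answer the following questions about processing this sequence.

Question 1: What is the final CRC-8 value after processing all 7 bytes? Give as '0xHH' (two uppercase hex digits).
After byte 1 (0xAD): reg=0x15
After byte 2 (0x52): reg=0xD2
After byte 3 (0x27): reg=0xC5
After byte 4 (0xFA): reg=0xBD
After byte 5 (0x6A): reg=0x2B
After byte 6 (0x7D): reg=0xA5
After byte 7 (0x57): reg=0xD0

Answer: 0xD0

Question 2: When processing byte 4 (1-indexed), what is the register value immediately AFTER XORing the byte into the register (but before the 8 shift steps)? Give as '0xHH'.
Answer: 0x3F

Derivation:
Register before byte 4: 0xC5
Byte 4: 0xFA
0xC5 XOR 0xFA = 0x3F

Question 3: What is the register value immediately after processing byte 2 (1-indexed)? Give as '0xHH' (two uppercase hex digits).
Answer: 0xD2

Derivation:
After byte 1 (0xAD): reg=0x15
After byte 2 (0x52): reg=0xD2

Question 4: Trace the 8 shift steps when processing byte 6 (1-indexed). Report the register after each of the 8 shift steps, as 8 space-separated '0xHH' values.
After byte 1 (0xAD): reg=0x15
After byte 2 (0x52): reg=0xD2
After byte 3 (0x27): reg=0xC5
After byte 4 (0xFA): reg=0xBD
After byte 5 (0x6A): reg=0x2B
Register before byte 6: 0x2B
After XOR with byte 0x7D: 0x56

Answer: 0xAC 0x5F 0xBE 0x7B 0xF6 0xEB 0xD1 0xA5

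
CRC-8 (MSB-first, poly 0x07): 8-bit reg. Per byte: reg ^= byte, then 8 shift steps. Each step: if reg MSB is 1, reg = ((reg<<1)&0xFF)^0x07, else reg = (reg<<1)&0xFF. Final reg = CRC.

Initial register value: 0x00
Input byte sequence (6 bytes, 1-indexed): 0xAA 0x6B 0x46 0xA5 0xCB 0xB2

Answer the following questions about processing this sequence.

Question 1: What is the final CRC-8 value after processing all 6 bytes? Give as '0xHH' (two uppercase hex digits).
Answer: 0xD3

Derivation:
After byte 1 (0xAA): reg=0x5F
After byte 2 (0x6B): reg=0x8C
After byte 3 (0x46): reg=0x78
After byte 4 (0xA5): reg=0x1D
After byte 5 (0xCB): reg=0x2C
After byte 6 (0xB2): reg=0xD3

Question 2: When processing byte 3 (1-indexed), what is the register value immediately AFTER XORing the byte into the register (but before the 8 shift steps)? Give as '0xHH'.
Answer: 0xCA

Derivation:
Register before byte 3: 0x8C
Byte 3: 0x46
0x8C XOR 0x46 = 0xCA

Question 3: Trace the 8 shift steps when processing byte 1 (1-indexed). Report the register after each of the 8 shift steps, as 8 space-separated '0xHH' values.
Answer: 0x53 0xA6 0x4B 0x96 0x2B 0x56 0xAC 0x5F

Derivation:
Register before byte 1: 0x00
After XOR with byte 0xAA: 0xAA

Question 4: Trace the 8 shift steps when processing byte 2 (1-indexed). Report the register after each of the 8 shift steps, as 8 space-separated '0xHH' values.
After byte 1 (0xAA): reg=0x5F
Register before byte 2: 0x5F
After XOR with byte 0x6B: 0x34

Answer: 0x68 0xD0 0xA7 0x49 0x92 0x23 0x46 0x8C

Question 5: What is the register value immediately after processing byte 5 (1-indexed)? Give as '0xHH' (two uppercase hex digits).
Answer: 0x2C

Derivation:
After byte 1 (0xAA): reg=0x5F
After byte 2 (0x6B): reg=0x8C
After byte 3 (0x46): reg=0x78
After byte 4 (0xA5): reg=0x1D
After byte 5 (0xCB): reg=0x2C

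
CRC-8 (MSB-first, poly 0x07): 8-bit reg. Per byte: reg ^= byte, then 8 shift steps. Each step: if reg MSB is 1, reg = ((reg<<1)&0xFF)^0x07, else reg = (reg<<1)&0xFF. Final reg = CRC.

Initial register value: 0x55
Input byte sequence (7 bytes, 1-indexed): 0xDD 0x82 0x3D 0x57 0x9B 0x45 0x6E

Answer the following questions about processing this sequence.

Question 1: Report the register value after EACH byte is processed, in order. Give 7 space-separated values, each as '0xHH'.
0xB1 0x99 0x75 0xEE 0x4C 0x3F 0xB0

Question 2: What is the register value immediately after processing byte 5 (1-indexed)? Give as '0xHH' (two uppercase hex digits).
After byte 1 (0xDD): reg=0xB1
After byte 2 (0x82): reg=0x99
After byte 3 (0x3D): reg=0x75
After byte 4 (0x57): reg=0xEE
After byte 5 (0x9B): reg=0x4C

Answer: 0x4C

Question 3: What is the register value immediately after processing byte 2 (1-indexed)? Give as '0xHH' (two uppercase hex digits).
Answer: 0x99

Derivation:
After byte 1 (0xDD): reg=0xB1
After byte 2 (0x82): reg=0x99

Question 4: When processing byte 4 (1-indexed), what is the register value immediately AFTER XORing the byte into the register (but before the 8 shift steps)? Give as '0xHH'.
Register before byte 4: 0x75
Byte 4: 0x57
0x75 XOR 0x57 = 0x22

Answer: 0x22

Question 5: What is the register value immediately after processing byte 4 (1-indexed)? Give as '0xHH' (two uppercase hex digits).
After byte 1 (0xDD): reg=0xB1
After byte 2 (0x82): reg=0x99
After byte 3 (0x3D): reg=0x75
After byte 4 (0x57): reg=0xEE

Answer: 0xEE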